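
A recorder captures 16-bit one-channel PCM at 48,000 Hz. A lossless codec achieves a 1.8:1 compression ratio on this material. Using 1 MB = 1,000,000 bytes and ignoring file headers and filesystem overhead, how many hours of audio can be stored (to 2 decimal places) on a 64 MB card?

Uncompressed byte rate = 48,000 × 2 × 1 = 96,000 bytes/s.
After 1.8:1 compression, effective rate ≈ 53333.33 bytes/s.
Capacity = 64 × 1,000,000 = 64,000,000 bytes.
64,000,000 / effective rate ≈ 1200 s → 0.33 hours.

0.33 hours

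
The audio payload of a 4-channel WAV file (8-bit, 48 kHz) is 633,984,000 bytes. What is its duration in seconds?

Byte rate = 48,000 × 1 × 4 = 192,000 bytes/s.
Duration = 633,984,000 / 192,000 = 3,302 s.

3,302 seconds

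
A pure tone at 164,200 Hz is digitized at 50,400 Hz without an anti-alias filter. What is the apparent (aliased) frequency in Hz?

Nyquist = 50,400/2 = 25,200 Hz; 164,200 Hz exceeds it.
Alias = |164,200 − 3×50,400| = |164,200 − 151,200| = 13,000 Hz.

13,000 Hz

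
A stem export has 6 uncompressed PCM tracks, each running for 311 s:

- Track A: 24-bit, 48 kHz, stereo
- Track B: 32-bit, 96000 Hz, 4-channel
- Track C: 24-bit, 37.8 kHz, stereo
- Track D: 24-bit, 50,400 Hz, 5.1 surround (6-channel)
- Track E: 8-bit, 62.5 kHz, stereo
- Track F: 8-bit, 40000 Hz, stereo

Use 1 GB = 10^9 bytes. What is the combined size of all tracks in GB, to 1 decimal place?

1.0 GB

Track A: 48,000 × 311 × 3 × 2 = 89,568,000 bytes.
Track B: 96,000 × 311 × 4 × 4 = 477,696,000 bytes.
Track C: 37,800 × 311 × 3 × 2 = 70,534,800 bytes.
Track D: 50,400 × 311 × 3 × 6 = 282,139,200 bytes.
Track E: 62,500 × 311 × 1 × 2 = 38,875,000 bytes.
Track F: 40,000 × 311 × 1 × 2 = 24,880,000 bytes.
Total = 983,693,000 bytes = 1.0 GB.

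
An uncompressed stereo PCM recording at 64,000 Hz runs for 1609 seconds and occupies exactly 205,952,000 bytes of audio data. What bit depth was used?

8 bits

Bytes per sample = 205,952,000 / (64,000 × 1,609 × 2) = 205,952,000 / 205,952,000 = 1.
Bit depth = 1 × 8 = 8 bits.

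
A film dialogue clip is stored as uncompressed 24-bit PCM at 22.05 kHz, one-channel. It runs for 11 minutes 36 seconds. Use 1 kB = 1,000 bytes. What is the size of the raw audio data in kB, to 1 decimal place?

46040.4 kB

Duration = 11 minutes 36 seconds = 696 s.
Bytes = 22,050 samples/s × 696 s × 3 bytes/sample × 1 ch = 46,040,400 bytes.
46,040,400 / 1,000 = 46040.4 kB.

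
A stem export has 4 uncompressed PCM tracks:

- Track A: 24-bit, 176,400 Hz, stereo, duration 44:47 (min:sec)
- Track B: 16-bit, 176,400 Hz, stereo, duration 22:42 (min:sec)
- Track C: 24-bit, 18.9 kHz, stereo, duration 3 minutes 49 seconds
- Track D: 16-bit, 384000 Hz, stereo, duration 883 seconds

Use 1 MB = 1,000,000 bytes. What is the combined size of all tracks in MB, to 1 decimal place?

Track A: 44:47 (min:sec) = 2,687 s; 176,400 × 2,687 × 3 × 2 = 2,843,920,800 bytes.
Track B: 22:42 (min:sec) = 1,362 s; 176,400 × 1,362 × 2 × 2 = 961,027,200 bytes.
Track C: 3 minutes 49 seconds = 229 s; 18,900 × 229 × 3 × 2 = 25,968,600 bytes.
Track D: 384,000 × 883 × 2 × 2 = 1,356,288,000 bytes.
Total = 5,187,204,600 bytes = 5187.2 MB.

5187.2 MB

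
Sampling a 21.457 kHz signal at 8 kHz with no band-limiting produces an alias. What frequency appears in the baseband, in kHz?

2.543 kHz

Nyquist = 8,000/2 = 4,000 Hz; 21,457 Hz exceeds it.
Alias = |21,457 − 3×8,000| = |21,457 − 24,000| = 2,543 Hz = 2.543 kHz.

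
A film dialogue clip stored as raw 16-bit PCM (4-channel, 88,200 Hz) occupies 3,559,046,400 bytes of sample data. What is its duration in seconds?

Byte rate = 88,200 × 2 × 4 = 705,600 bytes/s.
Duration = 3,559,046,400 / 705,600 = 5,044 s.

5,044 seconds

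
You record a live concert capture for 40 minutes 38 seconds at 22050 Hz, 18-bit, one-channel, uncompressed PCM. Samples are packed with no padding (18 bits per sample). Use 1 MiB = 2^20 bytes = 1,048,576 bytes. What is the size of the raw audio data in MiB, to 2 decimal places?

Duration = 40 minutes 38 seconds = 2,438 s.
Bits = 22,050 × 2,438 × 18 × 1 = 967,642,200 bits = 120,955,275 bytes.
120,955,275 / 1,048,576 = 115.35 MiB.

115.35 MiB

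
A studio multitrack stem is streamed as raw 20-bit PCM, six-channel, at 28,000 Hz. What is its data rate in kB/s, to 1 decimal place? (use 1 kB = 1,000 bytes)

Bit rate = 28,000 × 20 × 6 = 3,360,000 bits/s.
3,360,000 / 8 = 420,000 B/s = 420.0 kB/s.

420.0 kB/s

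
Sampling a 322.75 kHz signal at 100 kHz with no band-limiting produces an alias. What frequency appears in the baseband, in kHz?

Nyquist = 100,000/2 = 50,000 Hz; 322,750 Hz exceeds it.
Alias = |322,750 − 3×100,000| = |322,750 − 300,000| = 22,750 Hz = 22.75 kHz.

22.75 kHz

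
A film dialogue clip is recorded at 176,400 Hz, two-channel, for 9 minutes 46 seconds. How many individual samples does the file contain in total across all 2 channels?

206,740,800 samples

9 minutes 46 seconds = 586 s.
176,400 × 586 s × 2 ch = 206,740,800 samples.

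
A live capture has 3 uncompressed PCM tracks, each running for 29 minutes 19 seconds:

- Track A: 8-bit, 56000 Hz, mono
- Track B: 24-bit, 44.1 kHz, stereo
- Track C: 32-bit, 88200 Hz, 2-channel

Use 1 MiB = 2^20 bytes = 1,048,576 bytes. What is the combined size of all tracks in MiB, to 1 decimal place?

1721.5 MiB

29 minutes 19 seconds = 1,759 s.
Track A: 56,000 × 1,759 × 1 × 1 = 98,504,000 bytes.
Track B: 44,100 × 1,759 × 3 × 2 = 465,431,400 bytes.
Track C: 88,200 × 1,759 × 4 × 2 = 1,241,150,400 bytes.
Total = 1,805,085,800 bytes = 1721.5 MiB.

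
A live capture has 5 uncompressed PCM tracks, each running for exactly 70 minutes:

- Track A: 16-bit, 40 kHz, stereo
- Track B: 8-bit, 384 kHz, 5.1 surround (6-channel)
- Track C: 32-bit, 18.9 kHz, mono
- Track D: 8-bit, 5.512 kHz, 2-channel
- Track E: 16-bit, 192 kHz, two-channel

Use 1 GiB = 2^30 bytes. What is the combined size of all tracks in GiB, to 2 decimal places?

exactly 70 minutes = 4,200 s.
Track A: 40,000 × 4,200 × 2 × 2 = 672,000,000 bytes.
Track B: 384,000 × 4,200 × 1 × 6 = 9,676,800,000 bytes.
Track C: 18,900 × 4,200 × 4 × 1 = 317,520,000 bytes.
Track D: 5,512 × 4,200 × 1 × 2 = 46,300,800 bytes.
Track E: 192,000 × 4,200 × 2 × 2 = 3,225,600,000 bytes.
Total = 13,938,220,800 bytes = 12.98 GiB.

12.98 GiB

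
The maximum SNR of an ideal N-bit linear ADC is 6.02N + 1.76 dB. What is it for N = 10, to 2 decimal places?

6.02 × 10 + 1.76 = 61.96 dB.

61.96 dB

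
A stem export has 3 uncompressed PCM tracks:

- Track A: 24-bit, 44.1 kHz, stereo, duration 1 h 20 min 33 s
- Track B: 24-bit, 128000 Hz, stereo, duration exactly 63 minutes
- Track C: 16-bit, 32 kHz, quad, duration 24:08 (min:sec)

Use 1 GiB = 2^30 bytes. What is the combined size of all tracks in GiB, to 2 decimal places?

Track A: 1 h 20 min 33 s = 4,833 s; 44,100 × 4,833 × 3 × 2 = 1,278,811,800 bytes.
Track B: exactly 63 minutes = 3,780 s; 128,000 × 3,780 × 3 × 2 = 2,903,040,000 bytes.
Track C: 24:08 (min:sec) = 1,448 s; 32,000 × 1,448 × 2 × 4 = 370,688,000 bytes.
Total = 4,552,539,800 bytes = 4.24 GiB.

4.24 GiB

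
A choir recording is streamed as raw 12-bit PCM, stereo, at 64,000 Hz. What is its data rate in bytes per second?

Bit rate = 64,000 × 12 × 2 = 1,536,000 bits/s.
1,536,000 / 8 = 192,000 bytes/s.

192,000 bytes/s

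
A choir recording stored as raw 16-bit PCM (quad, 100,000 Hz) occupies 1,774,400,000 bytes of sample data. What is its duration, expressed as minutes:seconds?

36:58

Byte rate = 100,000 × 2 × 4 = 800,000 bytes/s.
Duration = 1,774,400,000 / 800,000 = 2,218 s.
2,218 s = 36:58.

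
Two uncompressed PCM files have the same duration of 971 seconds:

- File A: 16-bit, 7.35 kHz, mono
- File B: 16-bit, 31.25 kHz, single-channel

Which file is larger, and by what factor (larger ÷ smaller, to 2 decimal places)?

File A: 7,350 × 2 × 1 = 14,700 bytes/s.
File B: 31,250 × 2 × 1 = 62,500 bytes/s.
File B is larger; ratio = 60,687,500 / 14,273,700 = 4.25.

File B, by a factor of 4.25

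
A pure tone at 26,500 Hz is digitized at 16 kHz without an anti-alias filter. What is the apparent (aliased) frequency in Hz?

Nyquist = 16,000/2 = 8,000 Hz; 26,500 Hz exceeds it.
Alias = |26,500 − 2×16,000| = |26,500 − 32,000| = 5,500 Hz.

5,500 Hz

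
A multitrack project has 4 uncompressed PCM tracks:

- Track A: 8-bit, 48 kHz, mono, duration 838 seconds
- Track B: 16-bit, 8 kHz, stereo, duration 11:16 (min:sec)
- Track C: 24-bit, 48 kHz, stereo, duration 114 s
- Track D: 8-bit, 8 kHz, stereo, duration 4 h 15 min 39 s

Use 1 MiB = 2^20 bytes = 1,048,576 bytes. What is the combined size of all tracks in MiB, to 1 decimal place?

324.4 MiB

Track A: 48,000 × 838 × 1 × 1 = 40,224,000 bytes.
Track B: 11:16 (min:sec) = 676 s; 8,000 × 676 × 2 × 2 = 21,632,000 bytes.
Track C: 48,000 × 114 × 3 × 2 = 32,832,000 bytes.
Track D: 4 h 15 min 39 s = 15,339 s; 8,000 × 15,339 × 1 × 2 = 245,424,000 bytes.
Total = 340,112,000 bytes = 324.4 MiB.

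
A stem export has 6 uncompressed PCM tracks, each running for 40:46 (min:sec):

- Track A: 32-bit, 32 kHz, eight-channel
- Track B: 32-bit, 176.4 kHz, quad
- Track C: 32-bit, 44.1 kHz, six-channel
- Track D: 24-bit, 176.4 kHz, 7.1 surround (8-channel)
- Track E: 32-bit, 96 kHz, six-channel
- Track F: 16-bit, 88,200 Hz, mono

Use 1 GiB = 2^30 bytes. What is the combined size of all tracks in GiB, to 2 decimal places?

40:46 (min:sec) = 2,446 s.
Track A: 32,000 × 2,446 × 4 × 8 = 2,504,704,000 bytes.
Track B: 176,400 × 2,446 × 4 × 4 = 6,903,590,400 bytes.
Track C: 44,100 × 2,446 × 4 × 6 = 2,588,846,400 bytes.
Track D: 176,400 × 2,446 × 3 × 8 = 10,355,385,600 bytes.
Track E: 96,000 × 2,446 × 4 × 6 = 5,635,584,000 bytes.
Track F: 88,200 × 2,446 × 2 × 1 = 431,474,400 bytes.
Total = 28,419,584,800 bytes = 26.47 GiB.

26.47 GiB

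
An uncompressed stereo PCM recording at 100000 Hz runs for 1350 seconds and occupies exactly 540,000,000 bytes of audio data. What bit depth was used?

16 bits

Bytes per sample = 540,000,000 / (100,000 × 1,350 × 2) = 540,000,000 / 270,000,000 = 2.
Bit depth = 2 × 8 = 16 bits.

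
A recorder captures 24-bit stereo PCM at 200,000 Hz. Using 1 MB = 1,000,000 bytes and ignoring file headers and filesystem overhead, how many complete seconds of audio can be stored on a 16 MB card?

13 seconds

Uncompressed byte rate = 200,000 × 3 × 2 = 1,200,000 bytes/s.
Capacity = 16 × 1,000,000 = 16,000,000 bytes.
16,000,000 / 1,200,000 ≈ 13.33 s → 13 seconds.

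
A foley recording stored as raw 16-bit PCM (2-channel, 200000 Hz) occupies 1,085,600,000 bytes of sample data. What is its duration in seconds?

Byte rate = 200,000 × 2 × 2 = 800,000 bytes/s.
Duration = 1,085,600,000 / 800,000 = 1,357 s.

1,357 seconds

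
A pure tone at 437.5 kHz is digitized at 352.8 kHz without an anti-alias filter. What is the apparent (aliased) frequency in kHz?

Nyquist = 352,800/2 = 176,400 Hz; 437,500 Hz exceeds it.
Alias = |437,500 − 1×352,800| = |437,500 − 352,800| = 84,700 Hz = 84.7 kHz.

84.7 kHz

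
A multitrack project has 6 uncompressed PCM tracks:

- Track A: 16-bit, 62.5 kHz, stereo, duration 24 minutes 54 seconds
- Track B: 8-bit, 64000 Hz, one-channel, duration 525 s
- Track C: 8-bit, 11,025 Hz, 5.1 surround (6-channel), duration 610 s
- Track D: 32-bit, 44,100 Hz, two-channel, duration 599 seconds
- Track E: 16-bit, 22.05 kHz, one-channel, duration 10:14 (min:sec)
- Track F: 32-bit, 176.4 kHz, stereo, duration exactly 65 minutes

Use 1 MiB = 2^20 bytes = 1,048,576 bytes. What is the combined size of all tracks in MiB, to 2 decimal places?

Track A: 24 minutes 54 seconds = 1,494 s; 62,500 × 1,494 × 2 × 2 = 373,500,000 bytes.
Track B: 64,000 × 525 × 1 × 1 = 33,600,000 bytes.
Track C: 11,025 × 610 × 1 × 6 = 40,351,500 bytes.
Track D: 44,100 × 599 × 4 × 2 = 211,327,200 bytes.
Track E: 10:14 (min:sec) = 614 s; 22,050 × 614 × 2 × 1 = 27,077,400 bytes.
Track F: exactly 65 minutes = 3,900 s; 176,400 × 3,900 × 4 × 2 = 5,503,680,000 bytes.
Total = 6,189,536,100 bytes = 5902.80 MiB.

5902.80 MiB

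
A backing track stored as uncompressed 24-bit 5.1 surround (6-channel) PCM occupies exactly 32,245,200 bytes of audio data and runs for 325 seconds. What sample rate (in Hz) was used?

Bytes = sample_rate × seconds × bytes_per_sample × channels.
sample_rate = 32,245,200 / (325 × 3 × 6) = 32,245,200 / 5,850 = 5,512 Hz.

5,512 Hz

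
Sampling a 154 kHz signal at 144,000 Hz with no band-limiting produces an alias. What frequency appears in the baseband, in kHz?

10 kHz

Nyquist = 144,000/2 = 72,000 Hz; 154,000 Hz exceeds it.
Alias = |154,000 − 1×144,000| = |154,000 − 144,000| = 10,000 Hz = 10 kHz.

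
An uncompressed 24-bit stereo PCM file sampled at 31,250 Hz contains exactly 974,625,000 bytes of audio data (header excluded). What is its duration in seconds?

5,198 seconds

Byte rate = 31,250 × 3 × 2 = 187,500 bytes/s.
Duration = 974,625,000 / 187,500 = 5,198 s.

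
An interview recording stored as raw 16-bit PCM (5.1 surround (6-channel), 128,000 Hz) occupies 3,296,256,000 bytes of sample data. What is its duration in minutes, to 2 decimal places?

35.77 minutes

Byte rate = 128,000 × 2 × 6 = 1,536,000 bytes/s.
Duration = 3,296,256,000 / 1,536,000 = 2,146 s.
2,146 s / 60 = 35.77 minutes.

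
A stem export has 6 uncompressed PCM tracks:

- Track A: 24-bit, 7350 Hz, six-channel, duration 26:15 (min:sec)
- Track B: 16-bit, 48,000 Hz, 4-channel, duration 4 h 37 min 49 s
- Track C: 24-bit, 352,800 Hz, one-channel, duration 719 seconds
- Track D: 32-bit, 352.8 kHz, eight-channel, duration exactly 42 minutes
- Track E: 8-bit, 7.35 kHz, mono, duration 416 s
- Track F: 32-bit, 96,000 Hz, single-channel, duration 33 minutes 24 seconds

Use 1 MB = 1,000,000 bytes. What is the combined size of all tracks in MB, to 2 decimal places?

36592.64 MB

Track A: 26:15 (min:sec) = 1,575 s; 7,350 × 1,575 × 3 × 6 = 208,372,500 bytes.
Track B: 4 h 37 min 49 s = 16,669 s; 48,000 × 16,669 × 2 × 4 = 6,400,896,000 bytes.
Track C: 352,800 × 719 × 3 × 1 = 760,989,600 bytes.
Track D: exactly 42 minutes = 2,520 s; 352,800 × 2,520 × 4 × 8 = 28,449,792,000 bytes.
Track E: 7,350 × 416 × 1 × 1 = 3,057,600 bytes.
Track F: 33 minutes 24 seconds = 2,004 s; 96,000 × 2,004 × 4 × 1 = 769,536,000 bytes.
Total = 36,592,643,700 bytes = 36592.64 MB.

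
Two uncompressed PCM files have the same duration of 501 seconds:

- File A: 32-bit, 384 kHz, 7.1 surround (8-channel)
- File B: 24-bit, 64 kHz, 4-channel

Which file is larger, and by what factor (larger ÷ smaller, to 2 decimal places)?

File A: 384,000 × 4 × 8 = 12,288,000 bytes/s.
File B: 64,000 × 3 × 4 = 768,000 bytes/s.
File A is larger; ratio = 6,156,288,000 / 384,768,000 = 16.00.

File A, by a factor of 16.00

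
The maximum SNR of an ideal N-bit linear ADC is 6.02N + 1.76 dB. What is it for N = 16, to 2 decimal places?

98.08 dB

6.02 × 16 + 1.76 = 98.08 dB.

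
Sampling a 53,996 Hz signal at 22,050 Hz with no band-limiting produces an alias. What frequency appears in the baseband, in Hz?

Nyquist = 22,050/2 = 11,025 Hz; 53,996 Hz exceeds it.
Alias = |53,996 − 2×22,050| = |53,996 − 44,100| = 9,896 Hz.

9,896 Hz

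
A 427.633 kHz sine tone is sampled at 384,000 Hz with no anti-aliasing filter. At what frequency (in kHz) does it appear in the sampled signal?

43.633 kHz

Nyquist = 384,000/2 = 192,000 Hz; 427,633 Hz exceeds it.
Alias = |427,633 − 1×384,000| = |427,633 − 384,000| = 43,633 Hz = 43.633 kHz.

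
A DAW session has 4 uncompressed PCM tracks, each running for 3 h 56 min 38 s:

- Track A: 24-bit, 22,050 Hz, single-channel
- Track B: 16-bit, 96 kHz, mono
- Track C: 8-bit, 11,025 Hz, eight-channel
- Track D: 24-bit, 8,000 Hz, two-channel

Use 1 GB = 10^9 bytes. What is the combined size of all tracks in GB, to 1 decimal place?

5.6 GB

3 h 56 min 38 s = 14,198 s.
Track A: 22,050 × 14,198 × 3 × 1 = 939,197,700 bytes.
Track B: 96,000 × 14,198 × 2 × 1 = 2,726,016,000 bytes.
Track C: 11,025 × 14,198 × 1 × 8 = 1,252,263,600 bytes.
Track D: 8,000 × 14,198 × 3 × 2 = 681,504,000 bytes.
Total = 5,598,981,300 bytes = 5.6 GB.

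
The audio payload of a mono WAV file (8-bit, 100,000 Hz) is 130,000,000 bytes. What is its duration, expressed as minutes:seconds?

21:40

Byte rate = 100,000 × 1 × 1 = 100,000 bytes/s.
Duration = 130,000,000 / 100,000 = 1,300 s.
1,300 s = 21:40.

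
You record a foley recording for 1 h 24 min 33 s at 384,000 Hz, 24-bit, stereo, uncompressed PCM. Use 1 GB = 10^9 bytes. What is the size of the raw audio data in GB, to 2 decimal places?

Duration = 1 h 24 min 33 s = 5,073 s.
Bytes = 384,000 samples/s × 5,073 s × 3 bytes/sample × 2 ch = 11,688,192,000 bytes.
11,688,192,000 / 1,000,000,000 = 11.69 GB.

11.69 GB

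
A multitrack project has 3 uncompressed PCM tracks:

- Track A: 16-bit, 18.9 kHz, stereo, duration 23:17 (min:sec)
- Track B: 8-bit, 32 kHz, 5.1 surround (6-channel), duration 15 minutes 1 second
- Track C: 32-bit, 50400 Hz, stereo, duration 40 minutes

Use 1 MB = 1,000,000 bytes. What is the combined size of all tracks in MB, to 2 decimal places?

1246.29 MB

Track A: 23:17 (min:sec) = 1,397 s; 18,900 × 1,397 × 2 × 2 = 105,613,200 bytes.
Track B: 15 minutes 1 second = 901 s; 32,000 × 901 × 1 × 6 = 172,992,000 bytes.
Track C: 40 minutes = 2,400 s; 50,400 × 2,400 × 4 × 2 = 967,680,000 bytes.
Total = 1,246,285,200 bytes = 1246.29 MB.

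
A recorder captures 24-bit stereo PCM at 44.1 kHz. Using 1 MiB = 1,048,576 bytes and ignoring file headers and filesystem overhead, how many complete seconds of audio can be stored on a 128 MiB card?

507 seconds

Uncompressed byte rate = 44,100 × 3 × 2 = 264,600 bytes/s.
Capacity = 128 × 1,048,576 = 134,217,728 bytes.
134,217,728 / 264,600 ≈ 507.25 s → 507 seconds.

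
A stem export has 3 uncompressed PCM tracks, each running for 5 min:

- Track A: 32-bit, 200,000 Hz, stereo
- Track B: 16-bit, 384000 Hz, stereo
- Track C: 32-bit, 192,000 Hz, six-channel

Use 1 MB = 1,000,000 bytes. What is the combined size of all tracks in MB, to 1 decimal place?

2323.2 MB

5 min = 300 s.
Track A: 200,000 × 300 × 4 × 2 = 480,000,000 bytes.
Track B: 384,000 × 300 × 2 × 2 = 460,800,000 bytes.
Track C: 192,000 × 300 × 4 × 6 = 1,382,400,000 bytes.
Total = 2,323,200,000 bytes = 2323.2 MB.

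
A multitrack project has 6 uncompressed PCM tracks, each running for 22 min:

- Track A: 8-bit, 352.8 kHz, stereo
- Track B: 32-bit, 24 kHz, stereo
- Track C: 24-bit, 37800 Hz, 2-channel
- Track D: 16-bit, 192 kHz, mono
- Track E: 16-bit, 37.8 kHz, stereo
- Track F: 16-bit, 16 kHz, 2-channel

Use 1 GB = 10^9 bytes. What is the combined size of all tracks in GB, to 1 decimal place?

22 min = 1,320 s.
Track A: 352,800 × 1,320 × 1 × 2 = 931,392,000 bytes.
Track B: 24,000 × 1,320 × 4 × 2 = 253,440,000 bytes.
Track C: 37,800 × 1,320 × 3 × 2 = 299,376,000 bytes.
Track D: 192,000 × 1,320 × 2 × 1 = 506,880,000 bytes.
Track E: 37,800 × 1,320 × 2 × 2 = 199,584,000 bytes.
Track F: 16,000 × 1,320 × 2 × 2 = 84,480,000 bytes.
Total = 2,275,152,000 bytes = 2.3 GB.

2.3 GB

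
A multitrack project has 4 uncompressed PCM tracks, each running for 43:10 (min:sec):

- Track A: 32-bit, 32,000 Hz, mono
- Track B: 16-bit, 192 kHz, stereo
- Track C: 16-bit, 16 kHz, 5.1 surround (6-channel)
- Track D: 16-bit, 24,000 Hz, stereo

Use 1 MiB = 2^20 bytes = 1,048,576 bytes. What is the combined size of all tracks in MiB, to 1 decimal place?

2924.5 MiB

43:10 (min:sec) = 2,590 s.
Track A: 32,000 × 2,590 × 4 × 1 = 331,520,000 bytes.
Track B: 192,000 × 2,590 × 2 × 2 = 1,989,120,000 bytes.
Track C: 16,000 × 2,590 × 2 × 6 = 497,280,000 bytes.
Track D: 24,000 × 2,590 × 2 × 2 = 248,640,000 bytes.
Total = 3,066,560,000 bytes = 2924.5 MiB.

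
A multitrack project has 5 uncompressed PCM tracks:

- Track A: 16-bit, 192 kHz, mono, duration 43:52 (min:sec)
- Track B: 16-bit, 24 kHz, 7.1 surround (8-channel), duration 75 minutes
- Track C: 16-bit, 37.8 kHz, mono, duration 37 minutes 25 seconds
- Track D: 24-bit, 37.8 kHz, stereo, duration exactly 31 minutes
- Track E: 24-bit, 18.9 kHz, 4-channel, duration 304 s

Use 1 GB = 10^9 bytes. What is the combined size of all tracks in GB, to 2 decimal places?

3.40 GB

Track A: 43:52 (min:sec) = 2,632 s; 192,000 × 2,632 × 2 × 1 = 1,010,688,000 bytes.
Track B: 75 minutes = 4,500 s; 24,000 × 4,500 × 2 × 8 = 1,728,000,000 bytes.
Track C: 37 minutes 25 seconds = 2,245 s; 37,800 × 2,245 × 2 × 1 = 169,722,000 bytes.
Track D: exactly 31 minutes = 1,860 s; 37,800 × 1,860 × 3 × 2 = 421,848,000 bytes.
Track E: 18,900 × 304 × 3 × 4 = 68,947,200 bytes.
Total = 3,399,205,200 bytes = 3.40 GB.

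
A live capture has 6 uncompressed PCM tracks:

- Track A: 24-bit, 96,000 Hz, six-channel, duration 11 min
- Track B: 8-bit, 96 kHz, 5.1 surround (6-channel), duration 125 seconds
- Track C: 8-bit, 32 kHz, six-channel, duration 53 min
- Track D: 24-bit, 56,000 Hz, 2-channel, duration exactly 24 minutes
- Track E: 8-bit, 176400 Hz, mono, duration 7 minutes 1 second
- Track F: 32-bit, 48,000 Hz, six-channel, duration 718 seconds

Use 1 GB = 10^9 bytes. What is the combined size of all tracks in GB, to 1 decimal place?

Track A: 11 min = 660 s; 96,000 × 660 × 3 × 6 = 1,140,480,000 bytes.
Track B: 96,000 × 125 × 1 × 6 = 72,000,000 bytes.
Track C: 53 min = 3,180 s; 32,000 × 3,180 × 1 × 6 = 610,560,000 bytes.
Track D: exactly 24 minutes = 1,440 s; 56,000 × 1,440 × 3 × 2 = 483,840,000 bytes.
Track E: 7 minutes 1 second = 421 s; 176,400 × 421 × 1 × 1 = 74,264,400 bytes.
Track F: 48,000 × 718 × 4 × 6 = 827,136,000 bytes.
Total = 3,208,280,400 bytes = 3.2 GB.

3.2 GB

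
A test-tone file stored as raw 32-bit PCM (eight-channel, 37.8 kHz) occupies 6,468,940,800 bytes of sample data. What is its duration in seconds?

Byte rate = 37,800 × 4 × 8 = 1,209,600 bytes/s.
Duration = 6,468,940,800 / 1,209,600 = 5,348 s.

5,348 seconds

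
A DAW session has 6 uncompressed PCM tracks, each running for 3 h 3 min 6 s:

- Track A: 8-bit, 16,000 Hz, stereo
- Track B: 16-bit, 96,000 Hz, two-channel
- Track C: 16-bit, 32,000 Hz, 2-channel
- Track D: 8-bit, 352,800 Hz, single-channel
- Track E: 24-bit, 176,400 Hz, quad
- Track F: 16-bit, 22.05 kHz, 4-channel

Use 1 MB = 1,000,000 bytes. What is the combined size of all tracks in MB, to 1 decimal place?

3 h 3 min 6 s = 10,986 s.
Track A: 16,000 × 10,986 × 1 × 2 = 351,552,000 bytes.
Track B: 96,000 × 10,986 × 2 × 2 = 4,218,624,000 bytes.
Track C: 32,000 × 10,986 × 2 × 2 = 1,406,208,000 bytes.
Track D: 352,800 × 10,986 × 1 × 1 = 3,875,860,800 bytes.
Track E: 176,400 × 10,986 × 3 × 4 = 23,255,164,800 bytes.
Track F: 22,050 × 10,986 × 2 × 4 = 1,937,930,400 bytes.
Total = 35,045,340,000 bytes = 35045.3 MB.

35045.3 MB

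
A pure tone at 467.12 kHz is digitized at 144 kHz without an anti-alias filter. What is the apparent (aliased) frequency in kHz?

Nyquist = 144,000/2 = 72,000 Hz; 467,120 Hz exceeds it.
Alias = |467,120 − 3×144,000| = |467,120 − 432,000| = 35,120 Hz = 35.12 kHz.

35.12 kHz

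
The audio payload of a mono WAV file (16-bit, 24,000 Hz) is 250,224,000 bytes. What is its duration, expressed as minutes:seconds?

86:53

Byte rate = 24,000 × 2 × 1 = 48,000 bytes/s.
Duration = 250,224,000 / 48,000 = 5,213 s.
5,213 s = 86:53.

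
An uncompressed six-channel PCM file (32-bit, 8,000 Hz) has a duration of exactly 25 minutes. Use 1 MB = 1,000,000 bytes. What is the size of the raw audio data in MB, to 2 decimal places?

Duration = exactly 25 minutes = 1,500 s.
Bytes = 8,000 samples/s × 1,500 s × 4 bytes/sample × 6 ch = 288,000,000 bytes.
288,000,000 / 1,000,000 = 288.00 MB.

288.00 MB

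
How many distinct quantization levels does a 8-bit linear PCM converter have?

256 levels

2^8 = 256.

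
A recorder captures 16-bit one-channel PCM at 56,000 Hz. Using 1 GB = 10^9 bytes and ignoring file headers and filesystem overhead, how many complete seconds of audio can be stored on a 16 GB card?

142,857 seconds

Uncompressed byte rate = 56,000 × 2 × 1 = 112,000 bytes/s.
Capacity = 16 × 1,000,000,000 = 16,000,000,000 bytes.
16,000,000,000 / 112,000 ≈ 142857.14 s → 142,857 seconds.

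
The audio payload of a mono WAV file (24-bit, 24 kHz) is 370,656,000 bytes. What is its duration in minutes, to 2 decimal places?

85.80 minutes

Byte rate = 24,000 × 3 × 1 = 72,000 bytes/s.
Duration = 370,656,000 / 72,000 = 5,148 s.
5,148 s / 60 = 85.80 minutes.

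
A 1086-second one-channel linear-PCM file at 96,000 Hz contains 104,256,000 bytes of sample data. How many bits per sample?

Bytes per sample = 104,256,000 / (96,000 × 1,086 × 1) = 104,256,000 / 104,256,000 = 1.
Bit depth = 1 × 8 = 8 bits.

8 bits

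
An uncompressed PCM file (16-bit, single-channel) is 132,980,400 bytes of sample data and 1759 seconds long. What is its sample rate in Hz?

Bytes = sample_rate × seconds × bytes_per_sample × channels.
sample_rate = 132,980,400 / (1,759 × 2 × 1) = 132,980,400 / 3,518 = 37,800 Hz.

37,800 Hz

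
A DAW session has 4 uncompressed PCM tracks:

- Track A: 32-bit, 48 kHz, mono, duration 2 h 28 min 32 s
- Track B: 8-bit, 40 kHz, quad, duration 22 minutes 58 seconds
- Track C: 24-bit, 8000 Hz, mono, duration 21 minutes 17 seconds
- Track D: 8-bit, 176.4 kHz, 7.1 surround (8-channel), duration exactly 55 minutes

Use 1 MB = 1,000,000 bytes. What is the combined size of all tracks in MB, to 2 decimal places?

6619.19 MB

Track A: 2 h 28 min 32 s = 8,912 s; 48,000 × 8,912 × 4 × 1 = 1,711,104,000 bytes.
Track B: 22 minutes 58 seconds = 1,378 s; 40,000 × 1,378 × 1 × 4 = 220,480,000 bytes.
Track C: 21 minutes 17 seconds = 1,277 s; 8,000 × 1,277 × 3 × 1 = 30,648,000 bytes.
Track D: exactly 55 minutes = 3,300 s; 176,400 × 3,300 × 1 × 8 = 4,656,960,000 bytes.
Total = 6,619,192,000 bytes = 6619.19 MB.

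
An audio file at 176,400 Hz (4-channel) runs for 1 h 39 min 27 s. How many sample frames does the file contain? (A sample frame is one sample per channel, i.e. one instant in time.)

1 h 39 min 27 s = 5,967 s.
176,400 samples/s × 5,967 s = 1,052,578,800 frames.

1,052,578,800 sample frames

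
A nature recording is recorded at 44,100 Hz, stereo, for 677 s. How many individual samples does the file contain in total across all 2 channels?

59,711,400 samples

44,100 × 677 s × 2 ch = 59,711,400 samples.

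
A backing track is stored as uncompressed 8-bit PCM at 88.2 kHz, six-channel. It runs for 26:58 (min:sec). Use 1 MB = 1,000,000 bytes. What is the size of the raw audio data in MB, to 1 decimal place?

Duration = 26:58 (min:sec) = 1,618 s.
Bytes = 88,200 samples/s × 1,618 s × 1 bytes/sample × 6 ch = 856,245,600 bytes.
856,245,600 / 1,000,000 = 856.2 MB.

856.2 MB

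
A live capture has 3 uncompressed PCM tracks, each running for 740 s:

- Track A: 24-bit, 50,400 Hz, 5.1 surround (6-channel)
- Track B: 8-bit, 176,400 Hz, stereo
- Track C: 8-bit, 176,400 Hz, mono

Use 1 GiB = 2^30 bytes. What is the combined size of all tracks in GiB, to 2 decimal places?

Track A: 50,400 × 740 × 3 × 6 = 671,328,000 bytes.
Track B: 176,400 × 740 × 1 × 2 = 261,072,000 bytes.
Track C: 176,400 × 740 × 1 × 1 = 130,536,000 bytes.
Total = 1,062,936,000 bytes = 0.99 GiB.

0.99 GiB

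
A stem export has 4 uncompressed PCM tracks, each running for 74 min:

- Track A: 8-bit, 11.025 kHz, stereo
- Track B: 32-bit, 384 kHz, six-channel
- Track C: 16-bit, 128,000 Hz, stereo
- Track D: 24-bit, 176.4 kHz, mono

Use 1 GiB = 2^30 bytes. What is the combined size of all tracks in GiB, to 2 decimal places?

42.51 GiB

74 min = 4,440 s.
Track A: 11,025 × 4,440 × 1 × 2 = 97,902,000 bytes.
Track B: 384,000 × 4,440 × 4 × 6 = 40,919,040,000 bytes.
Track C: 128,000 × 4,440 × 2 × 2 = 2,273,280,000 bytes.
Track D: 176,400 × 4,440 × 3 × 1 = 2,349,648,000 bytes.
Total = 45,639,870,000 bytes = 42.51 GiB.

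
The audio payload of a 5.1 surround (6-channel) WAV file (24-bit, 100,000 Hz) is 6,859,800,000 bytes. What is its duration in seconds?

3,811 seconds

Byte rate = 100,000 × 3 × 6 = 1,800,000 bytes/s.
Duration = 6,859,800,000 / 1,800,000 = 3,811 s.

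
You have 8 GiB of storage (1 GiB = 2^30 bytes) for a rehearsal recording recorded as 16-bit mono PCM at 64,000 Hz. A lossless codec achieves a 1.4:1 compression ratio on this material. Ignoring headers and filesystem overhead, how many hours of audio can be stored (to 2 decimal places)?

26.10 hours

Uncompressed byte rate = 64,000 × 2 × 1 = 128,000 bytes/s.
After 1.4:1 compression, effective rate ≈ 91428.57 bytes/s.
Capacity = 8 × 1,073,741,824 = 8,589,934,592 bytes.
8,589,934,592 / effective rate ≈ 93952.41 s → 26.10 hours.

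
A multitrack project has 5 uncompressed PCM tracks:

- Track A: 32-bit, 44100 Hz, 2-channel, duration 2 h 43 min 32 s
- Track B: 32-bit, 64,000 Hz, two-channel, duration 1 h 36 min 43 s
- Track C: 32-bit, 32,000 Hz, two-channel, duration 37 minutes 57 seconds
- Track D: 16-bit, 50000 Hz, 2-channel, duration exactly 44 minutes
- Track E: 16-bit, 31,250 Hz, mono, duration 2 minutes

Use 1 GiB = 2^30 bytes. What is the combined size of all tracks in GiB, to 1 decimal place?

7.0 GiB

Track A: 2 h 43 min 32 s = 9,812 s; 44,100 × 9,812 × 4 × 2 = 3,461,673,600 bytes.
Track B: 1 h 36 min 43 s = 5,803 s; 64,000 × 5,803 × 4 × 2 = 2,971,136,000 bytes.
Track C: 37 minutes 57 seconds = 2,277 s; 32,000 × 2,277 × 4 × 2 = 582,912,000 bytes.
Track D: exactly 44 minutes = 2,640 s; 50,000 × 2,640 × 2 × 2 = 528,000,000 bytes.
Track E: 2 minutes = 120 s; 31,250 × 120 × 2 × 1 = 7,500,000 bytes.
Total = 7,551,221,600 bytes = 7.0 GiB.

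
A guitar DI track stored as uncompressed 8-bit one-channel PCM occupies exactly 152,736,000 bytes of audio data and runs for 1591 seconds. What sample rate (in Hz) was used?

96,000 Hz

Bytes = sample_rate × seconds × bytes_per_sample × channels.
sample_rate = 152,736,000 / (1,591 × 1 × 1) = 152,736,000 / 1,591 = 96,000 Hz.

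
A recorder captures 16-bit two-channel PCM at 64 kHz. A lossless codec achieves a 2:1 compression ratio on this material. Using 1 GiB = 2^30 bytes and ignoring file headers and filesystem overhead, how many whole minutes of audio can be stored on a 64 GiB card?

Uncompressed byte rate = 64,000 × 2 × 2 = 256,000 bytes/s.
After 2:1 compression, effective rate ≈ 128000 bytes/s.
Capacity = 64 × 1,073,741,824 = 68,719,476,736 bytes.
68,719,476,736 / effective rate ≈ 536870.91 s → 8,947 minutes.

8,947 minutes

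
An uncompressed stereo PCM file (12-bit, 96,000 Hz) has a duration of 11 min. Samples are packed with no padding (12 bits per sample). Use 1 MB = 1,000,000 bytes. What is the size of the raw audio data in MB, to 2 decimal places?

190.08 MB

Duration = 11 min = 660 s.
Bits = 96,000 × 660 × 12 × 2 = 1,520,640,000 bits = 190,080,000 bytes.
190,080,000 / 1,000,000 = 190.08 MB.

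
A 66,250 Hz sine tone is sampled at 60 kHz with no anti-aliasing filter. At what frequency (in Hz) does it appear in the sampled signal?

6,250 Hz

Nyquist = 60,000/2 = 30,000 Hz; 66,250 Hz exceeds it.
Alias = |66,250 − 1×60,000| = |66,250 − 60,000| = 6,250 Hz.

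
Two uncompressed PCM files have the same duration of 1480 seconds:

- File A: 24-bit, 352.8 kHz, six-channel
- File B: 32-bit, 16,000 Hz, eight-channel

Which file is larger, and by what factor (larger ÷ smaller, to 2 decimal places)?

File A: 352,800 × 3 × 6 = 6,350,400 bytes/s.
File B: 16,000 × 4 × 8 = 512,000 bytes/s.
File A is larger; ratio = 9,398,592,000 / 757,760,000 = 12.40.

File A, by a factor of 12.40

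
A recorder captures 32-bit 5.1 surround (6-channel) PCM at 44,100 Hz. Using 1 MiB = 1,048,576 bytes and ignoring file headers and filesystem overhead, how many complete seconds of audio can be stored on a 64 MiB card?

Uncompressed byte rate = 44,100 × 4 × 6 = 1,058,400 bytes/s.
Capacity = 64 × 1,048,576 = 67,108,864 bytes.
67,108,864 / 1,058,400 ≈ 63.41 s → 63 seconds.

63 seconds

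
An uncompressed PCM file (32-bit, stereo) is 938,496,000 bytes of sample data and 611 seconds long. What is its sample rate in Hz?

Bytes = sample_rate × seconds × bytes_per_sample × channels.
sample_rate = 938,496,000 / (611 × 4 × 2) = 938,496,000 / 4,888 = 192,000 Hz.

192,000 Hz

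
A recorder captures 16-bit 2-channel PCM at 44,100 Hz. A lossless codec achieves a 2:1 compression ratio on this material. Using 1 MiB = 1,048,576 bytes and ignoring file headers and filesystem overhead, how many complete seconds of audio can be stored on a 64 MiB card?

Uncompressed byte rate = 44,100 × 2 × 2 = 176,400 bytes/s.
After 2:1 compression, effective rate ≈ 88200 bytes/s.
Capacity = 64 × 1,048,576 = 67,108,864 bytes.
67,108,864 / effective rate ≈ 760.87 s → 760 seconds.

760 seconds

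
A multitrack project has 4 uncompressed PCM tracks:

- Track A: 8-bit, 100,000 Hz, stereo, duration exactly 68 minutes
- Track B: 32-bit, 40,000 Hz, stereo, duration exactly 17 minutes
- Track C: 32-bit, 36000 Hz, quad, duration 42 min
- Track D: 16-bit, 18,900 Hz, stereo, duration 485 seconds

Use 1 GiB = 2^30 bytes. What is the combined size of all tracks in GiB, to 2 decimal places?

2.45 GiB

Track A: exactly 68 minutes = 4,080 s; 100,000 × 4,080 × 1 × 2 = 816,000,000 bytes.
Track B: exactly 17 minutes = 1,020 s; 40,000 × 1,020 × 4 × 2 = 326,400,000 bytes.
Track C: 42 min = 2,520 s; 36,000 × 2,520 × 4 × 4 = 1,451,520,000 bytes.
Track D: 18,900 × 485 × 2 × 2 = 36,666,000 bytes.
Total = 2,630,586,000 bytes = 2.45 GiB.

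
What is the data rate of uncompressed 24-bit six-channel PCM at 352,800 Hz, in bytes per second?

Bit rate = 352,800 × 24 × 6 = 50,803,200 bits/s.
50,803,200 / 8 = 6,350,400 bytes/s.

6,350,400 bytes/s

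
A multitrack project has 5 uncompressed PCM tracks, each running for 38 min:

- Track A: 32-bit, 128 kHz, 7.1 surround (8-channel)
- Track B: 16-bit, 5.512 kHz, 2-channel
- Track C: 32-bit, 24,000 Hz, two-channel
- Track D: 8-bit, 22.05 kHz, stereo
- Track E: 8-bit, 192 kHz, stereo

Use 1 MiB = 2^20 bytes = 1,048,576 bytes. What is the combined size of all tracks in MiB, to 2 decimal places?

38 min = 2,280 s.
Track A: 128,000 × 2,280 × 4 × 8 = 9,338,880,000 bytes.
Track B: 5,512 × 2,280 × 2 × 2 = 50,269,440 bytes.
Track C: 24,000 × 2,280 × 4 × 2 = 437,760,000 bytes.
Track D: 22,050 × 2,280 × 1 × 2 = 100,548,000 bytes.
Track E: 192,000 × 2,280 × 1 × 2 = 875,520,000 bytes.
Total = 10,802,977,440 bytes = 10302.52 MiB.

10302.52 MiB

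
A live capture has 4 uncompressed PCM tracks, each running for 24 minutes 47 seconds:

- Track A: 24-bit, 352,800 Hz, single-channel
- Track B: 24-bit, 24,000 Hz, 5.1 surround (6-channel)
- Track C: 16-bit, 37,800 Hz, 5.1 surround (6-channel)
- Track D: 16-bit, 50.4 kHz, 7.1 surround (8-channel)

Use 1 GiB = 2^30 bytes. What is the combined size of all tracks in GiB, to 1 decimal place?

3.8 GiB

24 minutes 47 seconds = 1,487 s.
Track A: 352,800 × 1,487 × 3 × 1 = 1,573,840,800 bytes.
Track B: 24,000 × 1,487 × 3 × 6 = 642,384,000 bytes.
Track C: 37,800 × 1,487 × 2 × 6 = 674,503,200 bytes.
Track D: 50,400 × 1,487 × 2 × 8 = 1,199,116,800 bytes.
Total = 4,089,844,800 bytes = 3.8 GiB.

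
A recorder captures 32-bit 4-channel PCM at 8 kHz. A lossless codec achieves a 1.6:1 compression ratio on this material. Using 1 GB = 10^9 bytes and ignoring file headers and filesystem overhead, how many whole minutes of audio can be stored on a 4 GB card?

833 minutes

Uncompressed byte rate = 8,000 × 4 × 4 = 128,000 bytes/s.
After 1.6:1 compression, effective rate ≈ 80000 bytes/s.
Capacity = 4 × 1,000,000,000 = 4,000,000,000 bytes.
4,000,000,000 / effective rate ≈ 50000 s → 833 minutes.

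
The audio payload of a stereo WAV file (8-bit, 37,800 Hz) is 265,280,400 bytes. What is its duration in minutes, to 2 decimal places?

Byte rate = 37,800 × 1 × 2 = 75,600 bytes/s.
Duration = 265,280,400 / 75,600 = 3,509 s.
3,509 s / 60 = 58.48 minutes.

58.48 minutes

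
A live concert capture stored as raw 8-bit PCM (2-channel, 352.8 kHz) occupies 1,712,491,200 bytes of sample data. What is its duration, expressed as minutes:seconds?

40:27

Byte rate = 352,800 × 1 × 2 = 705,600 bytes/s.
Duration = 1,712,491,200 / 705,600 = 2,427 s.
2,427 s = 40:27.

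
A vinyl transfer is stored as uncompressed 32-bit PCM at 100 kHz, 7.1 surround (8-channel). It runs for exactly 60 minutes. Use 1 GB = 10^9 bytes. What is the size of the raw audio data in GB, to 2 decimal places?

11.52 GB

Duration = exactly 60 minutes = 3,600 s.
Bytes = 100,000 samples/s × 3,600 s × 4 bytes/sample × 8 ch = 11,520,000,000 bytes.
11,520,000,000 / 1,000,000,000 = 11.52 GB.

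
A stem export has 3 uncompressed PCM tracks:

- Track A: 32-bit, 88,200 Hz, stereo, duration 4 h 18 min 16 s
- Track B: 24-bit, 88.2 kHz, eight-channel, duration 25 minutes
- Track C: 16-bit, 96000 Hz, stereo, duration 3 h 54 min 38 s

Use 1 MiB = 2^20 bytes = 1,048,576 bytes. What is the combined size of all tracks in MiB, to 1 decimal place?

Track A: 4 h 18 min 16 s = 15,496 s; 88,200 × 15,496 × 4 × 2 = 10,933,977,600 bytes.
Track B: 25 minutes = 1,500 s; 88,200 × 1,500 × 3 × 8 = 3,175,200,000 bytes.
Track C: 3 h 54 min 38 s = 14,078 s; 96,000 × 14,078 × 2 × 2 = 5,405,952,000 bytes.
Total = 19,515,129,600 bytes = 18611.1 MiB.

18611.1 MiB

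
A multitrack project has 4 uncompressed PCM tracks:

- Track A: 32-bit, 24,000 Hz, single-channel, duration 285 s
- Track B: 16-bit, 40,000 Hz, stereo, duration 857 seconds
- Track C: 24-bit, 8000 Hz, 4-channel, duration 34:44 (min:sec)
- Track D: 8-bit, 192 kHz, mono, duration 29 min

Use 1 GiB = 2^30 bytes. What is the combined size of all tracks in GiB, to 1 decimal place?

Track A: 24,000 × 285 × 4 × 1 = 27,360,000 bytes.
Track B: 40,000 × 857 × 2 × 2 = 137,120,000 bytes.
Track C: 34:44 (min:sec) = 2,084 s; 8,000 × 2,084 × 3 × 4 = 200,064,000 bytes.
Track D: 29 min = 1,740 s; 192,000 × 1,740 × 1 × 1 = 334,080,000 bytes.
Total = 698,624,000 bytes = 0.7 GiB.

0.7 GiB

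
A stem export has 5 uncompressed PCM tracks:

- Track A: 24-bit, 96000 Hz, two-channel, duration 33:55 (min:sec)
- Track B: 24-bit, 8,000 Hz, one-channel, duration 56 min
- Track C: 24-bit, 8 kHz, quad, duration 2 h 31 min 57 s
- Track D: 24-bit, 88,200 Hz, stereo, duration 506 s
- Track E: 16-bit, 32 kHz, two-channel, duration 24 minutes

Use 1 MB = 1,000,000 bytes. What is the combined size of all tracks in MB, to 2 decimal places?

2580.13 MB

Track A: 33:55 (min:sec) = 2,035 s; 96,000 × 2,035 × 3 × 2 = 1,172,160,000 bytes.
Track B: 56 min = 3,360 s; 8,000 × 3,360 × 3 × 1 = 80,640,000 bytes.
Track C: 2 h 31 min 57 s = 9,117 s; 8,000 × 9,117 × 3 × 4 = 875,232,000 bytes.
Track D: 88,200 × 506 × 3 × 2 = 267,775,200 bytes.
Track E: 24 minutes = 1,440 s; 32,000 × 1,440 × 2 × 2 = 184,320,000 bytes.
Total = 2,580,127,200 bytes = 2580.13 MB.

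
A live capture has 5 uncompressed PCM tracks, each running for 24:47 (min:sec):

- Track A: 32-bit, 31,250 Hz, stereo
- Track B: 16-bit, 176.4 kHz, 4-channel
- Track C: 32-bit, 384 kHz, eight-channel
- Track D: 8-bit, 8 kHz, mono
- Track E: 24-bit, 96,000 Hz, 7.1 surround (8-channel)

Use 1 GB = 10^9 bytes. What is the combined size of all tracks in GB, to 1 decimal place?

24.2 GB

24:47 (min:sec) = 1,487 s.
Track A: 31,250 × 1,487 × 4 × 2 = 371,750,000 bytes.
Track B: 176,400 × 1,487 × 2 × 4 = 2,098,454,400 bytes.
Track C: 384,000 × 1,487 × 4 × 8 = 18,272,256,000 bytes.
Track D: 8,000 × 1,487 × 1 × 1 = 11,896,000 bytes.
Track E: 96,000 × 1,487 × 3 × 8 = 3,426,048,000 bytes.
Total = 24,180,404,400 bytes = 24.2 GB.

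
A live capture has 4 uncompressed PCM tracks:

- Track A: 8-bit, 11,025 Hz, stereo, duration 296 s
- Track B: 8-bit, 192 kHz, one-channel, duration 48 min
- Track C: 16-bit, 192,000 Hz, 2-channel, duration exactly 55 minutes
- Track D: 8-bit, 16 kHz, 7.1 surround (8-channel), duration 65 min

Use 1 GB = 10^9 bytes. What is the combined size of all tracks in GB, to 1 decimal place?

3.6 GB

Track A: 11,025 × 296 × 1 × 2 = 6,526,800 bytes.
Track B: 48 min = 2,880 s; 192,000 × 2,880 × 1 × 1 = 552,960,000 bytes.
Track C: exactly 55 minutes = 3,300 s; 192,000 × 3,300 × 2 × 2 = 2,534,400,000 bytes.
Track D: 65 min = 3,900 s; 16,000 × 3,900 × 1 × 8 = 499,200,000 bytes.
Total = 3,593,086,800 bytes = 3.6 GB.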